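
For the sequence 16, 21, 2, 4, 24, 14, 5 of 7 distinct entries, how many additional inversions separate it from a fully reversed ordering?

Maximum inversions for 7 distinct elements is C(7, 2) = 7·6/2 = 21.
Current inversions — for each element, count later smaller elements:
16: 4
21: 4
2: 0
4: 0
24: 2
14: 1
5: 0
Current total: 4 + 4 + 0 + 0 + 2 + 1 + 0 = 11
Shortfall: 21 − 11 = 10

10 inversions short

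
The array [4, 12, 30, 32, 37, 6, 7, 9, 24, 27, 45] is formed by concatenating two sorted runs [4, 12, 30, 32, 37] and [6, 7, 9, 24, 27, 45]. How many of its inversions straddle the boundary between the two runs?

Count, for every r in R, how many entries of L exceed r:
r = 6: 12, 30, 32, 37 → 4
r = 7: 12, 30, 32, 37 → 4
r = 9: 12, 30, 32, 37 → 4
r = 24: 30, 32, 37 → 3
r = 27: 30, 32, 37 → 3
r = 45: none → 0
Cross-inversions: 4 + 4 + 4 + 3 + 3 + 0 = 18

18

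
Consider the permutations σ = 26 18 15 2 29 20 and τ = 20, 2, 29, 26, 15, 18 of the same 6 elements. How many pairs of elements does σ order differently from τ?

12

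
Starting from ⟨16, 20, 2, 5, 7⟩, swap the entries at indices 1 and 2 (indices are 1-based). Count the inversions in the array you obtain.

7

Positions 1 and 2 hold 16 and 20; after swapping, the array is [20, 16, 2, 5, 7].
For each element, count later entries that are smaller:
20 → 16, 2, 5, 7 → 4
16 → 2, 5, 7 → 3
2 → none → 0
5 → none → 0
7 → none → 0
Sum: 4 + 3 + 0 + 0 + 0 = 7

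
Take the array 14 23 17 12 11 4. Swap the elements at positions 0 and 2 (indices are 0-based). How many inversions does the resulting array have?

14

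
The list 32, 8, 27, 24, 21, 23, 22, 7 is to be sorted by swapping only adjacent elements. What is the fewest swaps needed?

21 swaps

Minimum adjacent swaps = number of inversions (each swap of adjacent out-of-order elements removes one inversion and no swap can remove more).
Count inversions — for each element, later elements that are smaller:
32: 8, 27, 24, 21, 23, 22, 7 → 7
8: 7 → 1
27: 24, 21, 23, 22, 7 → 5
24: 21, 23, 22, 7 → 4
21: 7 → 1
23: 22, 7 → 2
22: 7 → 1
7: none → 0
Total inversions: 7 + 1 + 5 + 4 + 1 + 2 + 1 + 0 = 21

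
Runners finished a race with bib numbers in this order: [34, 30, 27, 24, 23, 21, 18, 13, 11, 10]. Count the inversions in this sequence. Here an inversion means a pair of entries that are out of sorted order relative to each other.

For each element, count later entries that are smaller:
34 → 30, 27, 24, 23, 21, 18, 13, 11, 10 → 9
30 → 27, 24, 23, 21, 18, 13, 11, 10 → 8
27 → 24, 23, 21, 18, 13, 11, 10 → 7
24 → 23, 21, 18, 13, 11, 10 → 6
23 → 21, 18, 13, 11, 10 → 5
21 → 18, 13, 11, 10 → 4
18 → 13, 11, 10 → 3
13 → 11, 10 → 2
11 → 10 → 1
10 → none → 0
Sum: 9 + 8 + 7 + 6 + 5 + 4 + 3 + 2 + 1 + 0 = 45

45 inversions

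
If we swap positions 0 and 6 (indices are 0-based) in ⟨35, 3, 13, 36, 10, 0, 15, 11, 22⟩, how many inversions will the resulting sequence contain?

Inversions: 17

Positions 0 and 6 hold 35 and 15; after swapping, the array is [15, 3, 13, 36, 10, 0, 35, 11, 22].
Element-by-element contributions:
15 → 3, 13, 10, 0, 11 → 5
3 → 0 → 1
13 → 10, 0, 11 → 3
36 → 10, 0, 35, 11, 22 → 5
10 → 0 → 1
0 → none → 0
35 → 11, 22 → 2
11 → none → 0
22 → none → 0
Sum: 5 + 1 + 3 + 5 + 1 + 0 + 2 + 0 + 0 = 17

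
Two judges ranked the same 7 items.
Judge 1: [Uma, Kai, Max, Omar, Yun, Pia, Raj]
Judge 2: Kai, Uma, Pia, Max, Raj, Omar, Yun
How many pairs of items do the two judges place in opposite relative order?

Assign each item its position (1..7) in the first ordering, then rewrite the second ordering as that position sequence:
positions: Uma→1, Kai→2, Max→3, Omar→4, Yun→5, Pia→6, Raj→7
second ordering as positions: [2, 1, 6, 3, 7, 4, 5]
Discordant pairs = inversions in this position sequence.
2: 1 → 1
1: 0
6: 3, 4, 5 → 3
3: 0
7: 4, 5 → 2
4: 0
5: 0
Total: 1 + 0 + 3 + 0 + 2 + 0 + 0 = 6

6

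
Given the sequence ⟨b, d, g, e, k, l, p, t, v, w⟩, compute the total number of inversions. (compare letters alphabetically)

1

Count, for each position, how many later elements it exceeds:
b: 0
d: 0
g: 1
e: 0
k: 0
l: 0
p: 0
t: 0
v: 0
w: 0
Sum: 0 + 0 + 1 + 0 + 0 + 0 + 0 + 0 + 0 + 0 = 1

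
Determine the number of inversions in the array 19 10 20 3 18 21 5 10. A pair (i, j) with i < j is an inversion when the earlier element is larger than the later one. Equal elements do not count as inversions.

There are 15 inversions.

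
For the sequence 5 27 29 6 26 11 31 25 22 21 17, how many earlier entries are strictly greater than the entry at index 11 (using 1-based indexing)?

7

The element at index 11 is 17.
Elements before it: 5, 27, 29, 6, 26, 11, 31, 25, 22, 21
Those larger than 17: 27, 29, 26, 31, 25, 22, 21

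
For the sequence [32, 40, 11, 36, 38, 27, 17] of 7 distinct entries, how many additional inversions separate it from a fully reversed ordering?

Maximum inversions for 7 distinct elements is C(7, 2) = 7·6/2 = 21.
Current inversions — for each element, count later smaller elements:
32: 3
40: 5
11: 0
36: 2
38: 2
27: 1
17: 0
Current total: 3 + 5 + 0 + 2 + 2 + 1 + 0 = 13
Shortfall: 21 − 13 = 8

8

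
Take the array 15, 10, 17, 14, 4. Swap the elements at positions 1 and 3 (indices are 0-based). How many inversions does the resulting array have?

Positions 1 and 3 hold 10 and 14; after swapping, the array is [15, 14, 17, 10, 4].
For each element, count later entries that are smaller:
15 → 14, 10, 4 → 3
14 → 10, 4 → 2
17 → 10, 4 → 2
10 → 4 → 1
4 → none → 0
Sum: 3 + 2 + 2 + 1 + 0 = 8

8 inversions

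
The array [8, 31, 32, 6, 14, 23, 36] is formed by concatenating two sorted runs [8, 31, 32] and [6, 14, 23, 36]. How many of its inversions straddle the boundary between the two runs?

Count, for every r in R, how many entries of L exceed r:
r = 6: 8, 31, 32 → 3
r = 14: 31, 32 → 2
r = 23: 31, 32 → 2
r = 36: none → 0
Cross-inversions: 3 + 2 + 2 + 0 = 7

7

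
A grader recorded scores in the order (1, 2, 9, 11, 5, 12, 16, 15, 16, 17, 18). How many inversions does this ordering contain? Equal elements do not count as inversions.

3 inversions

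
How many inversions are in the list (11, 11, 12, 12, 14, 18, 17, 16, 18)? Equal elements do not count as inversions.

3 inversions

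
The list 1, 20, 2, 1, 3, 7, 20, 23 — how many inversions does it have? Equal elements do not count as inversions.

5 out-of-order pairs

Element-by-element contributions:
1 → none → 0
20 → 2, 1, 3, 7 → 4
2 → 1 → 1
1 → none → 0
3 → none → 0
7 → none → 0
20 → none → 0
23 → none → 0
Sum: 0 + 4 + 1 + 0 + 0 + 0 + 0 + 0 = 5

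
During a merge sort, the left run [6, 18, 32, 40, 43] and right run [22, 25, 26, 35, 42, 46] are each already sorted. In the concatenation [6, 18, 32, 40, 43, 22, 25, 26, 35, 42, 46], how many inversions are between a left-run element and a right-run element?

Count, for every r in R, how many entries of L exceed r:
r = 22: 32, 40, 43 → 3
r = 25: 32, 40, 43 → 3
r = 26: 32, 40, 43 → 3
r = 35: 40, 43 → 2
r = 42: 43 → 1
r = 46: none → 0
Cross-inversions: 3 + 3 + 3 + 2 + 1 + 0 = 12

12 cross-inversions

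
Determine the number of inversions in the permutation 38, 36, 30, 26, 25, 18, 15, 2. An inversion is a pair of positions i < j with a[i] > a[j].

For each element, count later entries that are smaller:
38 → 36, 30, 26, 25, 18, 15, 2 → 7
36 → 30, 26, 25, 18, 15, 2 → 6
30 → 26, 25, 18, 15, 2 → 5
26 → 25, 18, 15, 2 → 4
25 → 18, 15, 2 → 3
18 → 15, 2 → 2
15 → 2 → 1
2 → none → 0
Sum: 7 + 6 + 5 + 4 + 3 + 2 + 1 + 0 = 28

28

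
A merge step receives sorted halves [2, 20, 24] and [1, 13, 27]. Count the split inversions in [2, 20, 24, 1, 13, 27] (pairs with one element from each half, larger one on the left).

For each element r of the right run, count left-run elements greater than r:
r = 1: 2, 20, 24 → 3
r = 13: 20, 24 → 2
r = 27: none → 0
Cross-inversions: 3 + 2 + 0 = 5

5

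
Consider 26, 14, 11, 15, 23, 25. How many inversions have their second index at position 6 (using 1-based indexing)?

1

The element at index 6 is 25.
Elements before it: 26, 14, 11, 15, 23
Those larger than 25: 26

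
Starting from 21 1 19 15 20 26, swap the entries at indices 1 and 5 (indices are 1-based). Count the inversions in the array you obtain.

Positions 1 and 5 hold 21 and 20; after swapping, the array is [20, 1, 19, 15, 21, 26].
Element-by-element contributions:
20 → 1, 19, 15 → 3
1 → none → 0
19 → 15 → 1
15 → none → 0
21 → none → 0
26 → none → 0
Sum: 3 + 0 + 1 + 0 + 0 + 0 = 4

4 inversions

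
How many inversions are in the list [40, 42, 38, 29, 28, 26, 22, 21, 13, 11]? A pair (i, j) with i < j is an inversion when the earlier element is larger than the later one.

44 inversions

For each element, count later entries that are smaller:
40: 8
42: 8
38: 7
29: 6
28: 5
26: 4
22: 3
21: 2
13: 1
11: 0
Sum: 8 + 8 + 7 + 6 + 5 + 4 + 3 + 2 + 1 + 0 = 44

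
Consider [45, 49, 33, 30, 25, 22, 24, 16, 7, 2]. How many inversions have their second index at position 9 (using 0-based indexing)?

The element at index 9 is 2.
Elements before it: 45, 49, 33, 30, 25, 22, 24, 16, 7
Those larger than 2: 45, 49, 33, 30, 25, 22, 24, 16, 7

9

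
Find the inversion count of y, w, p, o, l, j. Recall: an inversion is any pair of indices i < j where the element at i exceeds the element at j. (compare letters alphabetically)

15 out-of-order pairs

For each element, count later entries that are smaller:
y → w, p, o, l, j → 5
w → p, o, l, j → 4
p → o, l, j → 3
o → l, j → 2
l → j → 1
j → none → 0
Sum: 5 + 4 + 3 + 2 + 1 + 0 = 15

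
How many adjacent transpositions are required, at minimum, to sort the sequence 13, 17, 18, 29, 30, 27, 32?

Minimum adjacent swaps = number of inversions (each swap of adjacent out-of-order elements removes one inversion and no swap can remove more).
Count inversions — for each element, later elements that are smaller:
13: none → 0
17: none → 0
18: none → 0
29: 27 → 1
30: 27 → 1
27: none → 0
32: none → 0
Total inversions: 0 + 0 + 0 + 1 + 1 + 0 + 0 = 2

2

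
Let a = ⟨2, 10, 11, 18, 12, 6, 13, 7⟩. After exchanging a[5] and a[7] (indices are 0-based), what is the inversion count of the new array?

12

Positions 5 and 7 hold 6 and 7; after swapping, the array is [2, 10, 11, 18, 12, 7, 13, 6].
Sweep left to right; for each value list the smaller values that follow it:
2: 0
10: 2
11: 2
18: 4
12: 2
7: 1
13: 1
6: 0
Sum: 0 + 2 + 2 + 4 + 2 + 1 + 1 + 0 = 12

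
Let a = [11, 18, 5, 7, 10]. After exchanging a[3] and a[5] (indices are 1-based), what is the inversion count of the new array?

Positions 3 and 5 hold 5 and 10; after swapping, the array is [11, 18, 10, 7, 5].
Count, for each position, how many later elements it exceeds:
11 → 10, 7, 5 → 3
18 → 10, 7, 5 → 3
10 → 7, 5 → 2
7 → 5 → 1
5 → none → 0
Sum: 3 + 3 + 2 + 1 + 0 = 9

9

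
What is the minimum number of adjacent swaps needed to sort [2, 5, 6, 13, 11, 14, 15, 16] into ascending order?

Each adjacent swap fixes exactly one inversion, so the minimum swap count equals the number of inversions.
Count inversions — for each element, later elements that are smaller:
2: none → 0
5: none → 0
6: none → 0
13: 11 → 1
11: none → 0
14: none → 0
15: none → 0
16: none → 0
Total inversions: 0 + 0 + 0 + 1 + 0 + 0 + 0 + 0 = 1

1 swap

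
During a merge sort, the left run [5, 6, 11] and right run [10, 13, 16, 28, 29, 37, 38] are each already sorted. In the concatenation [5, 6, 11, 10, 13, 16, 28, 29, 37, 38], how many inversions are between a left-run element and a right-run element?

Count, for every r in R, how many entries of L exceed r:
r = 10: 11 → 1
r = 13: none → 0
r = 16: none → 0
r = 28: none → 0
r = 29: none → 0
r = 37: none → 0
r = 38: none → 0
Cross-inversions: 1 + 0 + 0 + 0 + 0 + 0 + 0 = 1

1 cross-inversion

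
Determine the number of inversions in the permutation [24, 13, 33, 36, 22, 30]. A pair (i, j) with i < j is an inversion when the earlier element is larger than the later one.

Inversion pairs (indices are 1-based):
(1,2): 24 > 13
(1,5): 24 > 22
(3,5): 33 > 22
(3,6): 33 > 30
(4,5): 36 > 22
(4,6): 36 > 30
That's 6 pairs.

6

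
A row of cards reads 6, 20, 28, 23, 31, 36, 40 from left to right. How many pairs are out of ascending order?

1 inversion

Out-of-order index pairs (1-indexed):
(3,4): 28 > 23
That's 1 pair.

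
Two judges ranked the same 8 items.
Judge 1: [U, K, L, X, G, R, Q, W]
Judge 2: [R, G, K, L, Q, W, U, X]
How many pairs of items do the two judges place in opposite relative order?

15

Assign each item its position (1..8) in the first ordering, then rewrite the second ordering as that position sequence:
positions: U→1, K→2, L→3, X→4, G→5, R→6, Q→7, W→8
second ordering as positions: [6, 5, 2, 3, 7, 8, 1, 4]
Discordant pairs = inversions in this position sequence.
6: 5, 2, 3, 1, 4 → 5
5: 2, 3, 1, 4 → 4
2: 1 → 1
3: 1 → 1
7: 1, 4 → 2
8: 1, 4 → 2
1: 0
4: 0
Total: 5 + 4 + 1 + 1 + 2 + 2 + 0 + 0 = 15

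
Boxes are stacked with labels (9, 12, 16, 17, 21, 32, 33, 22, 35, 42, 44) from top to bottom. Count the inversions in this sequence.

2

Count, for each position, how many later elements it exceeds:
9 → none → 0
12 → none → 0
16 → none → 0
17 → none → 0
21 → none → 0
32 → 22 → 1
33 → 22 → 1
22 → none → 0
35 → none → 0
42 → none → 0
44 → none → 0
Sum: 0 + 0 + 0 + 0 + 0 + 1 + 1 + 0 + 0 + 0 + 0 = 2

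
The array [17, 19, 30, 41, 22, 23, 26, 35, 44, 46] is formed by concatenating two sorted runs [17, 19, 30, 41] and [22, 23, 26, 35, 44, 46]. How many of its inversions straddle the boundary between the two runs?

For each element r of the right run, count left-run elements greater than r:
r = 22: 30, 41 → 2
r = 23: 30, 41 → 2
r = 26: 30, 41 → 2
r = 35: 41 → 1
r = 44: none → 0
r = 46: none → 0
Cross-inversions: 2 + 2 + 2 + 1 + 0 + 0 = 7

There are 7 cross-inversions.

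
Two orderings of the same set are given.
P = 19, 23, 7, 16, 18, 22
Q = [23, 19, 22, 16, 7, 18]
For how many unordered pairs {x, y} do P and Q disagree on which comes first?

Disagreeing pairs: 5

Assign each item its position (1..6) in the first ordering, then rewrite the second ordering as that position sequence:
positions: 19→1, 23→2, 7→3, 16→4, 18→5, 22→6
second ordering as positions: [2, 1, 6, 4, 3, 5]
Discordant pairs = inversions in this position sequence.
2: 1 → 1
1: 0
6: 4, 3, 5 → 3
4: 3 → 1
3: 0
5: 0
Total: 1 + 0 + 3 + 1 + 0 + 0 = 5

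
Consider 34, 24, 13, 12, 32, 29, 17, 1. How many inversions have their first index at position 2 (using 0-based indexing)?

2

The element at index 2 is 13.
Elements after it: 12, 32, 29, 17, 1
Those smaller than 13: 12, 1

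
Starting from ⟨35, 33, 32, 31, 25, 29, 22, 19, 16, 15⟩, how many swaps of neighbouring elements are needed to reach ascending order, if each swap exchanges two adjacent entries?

The minimum number of adjacent swaps to sort an array equals its inversion count, since every such swap removes exactly one inversion.
Count inversions — for each element, later elements that are smaller:
35: 33, 32, 31, 25, 29, 22, 19, 16, 15 → 9
33: 32, 31, 25, 29, 22, 19, 16, 15 → 8
32: 31, 25, 29, 22, 19, 16, 15 → 7
31: 25, 29, 22, 19, 16, 15 → 6
25: 22, 19, 16, 15 → 4
29: 22, 19, 16, 15 → 4
22: 19, 16, 15 → 3
19: 16, 15 → 2
16: 15 → 1
15: none → 0
Total inversions: 9 + 8 + 7 + 6 + 4 + 4 + 3 + 2 + 1 + 0 = 44

Swaps: 44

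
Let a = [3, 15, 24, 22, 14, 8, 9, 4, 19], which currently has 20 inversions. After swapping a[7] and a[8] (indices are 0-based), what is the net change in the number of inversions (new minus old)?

Positions 7 and 8 hold 4 and 19; after swapping, the array is [3, 15, 24, 22, 14, 8, 9, 19, 4].
Sweep left to right; for each value list the smaller values that follow it:
3: 0
15: 4
24: 6
22: 5
14: 3
8: 1
9: 1
19: 1
4: 0
Sum: 0 + 4 + 6 + 5 + 3 + 1 + 1 + 1 + 0 = 21
Change: 21 − 20 = +1

+1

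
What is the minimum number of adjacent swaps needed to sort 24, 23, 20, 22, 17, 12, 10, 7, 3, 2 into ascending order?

The minimum number of adjacent swaps to sort an array equals its inversion count, since every such swap removes exactly one inversion.
Count inversions — for each element, later elements that are smaller:
24: 23, 20, 22, 17, 12, 10, 7, 3, 2 → 9
23: 20, 22, 17, 12, 10, 7, 3, 2 → 8
20: 17, 12, 10, 7, 3, 2 → 6
22: 17, 12, 10, 7, 3, 2 → 6
17: 12, 10, 7, 3, 2 → 5
12: 10, 7, 3, 2 → 4
10: 7, 3, 2 → 3
7: 3, 2 → 2
3: 2 → 1
2: none → 0
Total inversions: 9 + 8 + 6 + 6 + 5 + 4 + 3 + 2 + 1 + 0 = 44

44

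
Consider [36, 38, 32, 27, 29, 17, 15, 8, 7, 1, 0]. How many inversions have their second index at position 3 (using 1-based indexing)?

2 such elements

The element at index 3 is 32.
Elements before it: 36, 38
Those larger than 32: 36, 38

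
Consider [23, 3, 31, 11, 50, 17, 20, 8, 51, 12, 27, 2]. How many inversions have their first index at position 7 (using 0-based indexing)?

The element at index 7 is 8.
Elements after it: 51, 12, 27, 2
Those smaller than 8: 2

1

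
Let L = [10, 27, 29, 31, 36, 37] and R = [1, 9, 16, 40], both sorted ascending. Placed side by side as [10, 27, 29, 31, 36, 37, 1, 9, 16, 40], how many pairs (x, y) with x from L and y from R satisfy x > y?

Split inversions: 17

Count, for every r in R, how many entries of L exceed r:
r = 1: 10, 27, 29, 31, 36, 37 → 6
r = 9: 10, 27, 29, 31, 36, 37 → 6
r = 16: 27, 29, 31, 36, 37 → 5
r = 40: none → 0
Cross-inversions: 6 + 6 + 5 + 0 = 17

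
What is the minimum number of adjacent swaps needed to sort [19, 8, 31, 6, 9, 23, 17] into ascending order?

Minimum adjacent swaps = number of inversions (each swap of adjacent out-of-order elements removes one inversion and no swap can remove more).
Count inversions — for each element, later elements that are smaller:
19: 8, 6, 9, 17 → 4
8: 6 → 1
31: 6, 9, 23, 17 → 4
6: none → 0
9: none → 0
23: 17 → 1
17: none → 0
Total inversions: 4 + 1 + 4 + 0 + 0 + 1 + 0 = 10

10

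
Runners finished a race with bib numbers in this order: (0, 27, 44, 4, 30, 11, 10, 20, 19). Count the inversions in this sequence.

17 inversions

Element-by-element contributions:
0: 0
27: 5
44: 6
4: 0
30: 4
11: 1
10: 0
20: 1
19: 0
Sum: 0 + 5 + 6 + 0 + 4 + 1 + 0 + 1 + 0 = 17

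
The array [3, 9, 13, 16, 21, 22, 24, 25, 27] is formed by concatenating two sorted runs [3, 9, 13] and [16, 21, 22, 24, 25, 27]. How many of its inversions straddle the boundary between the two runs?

Split inversions: 0

Take each right-half value and tally the left-half values above it:
r = 16: none → 0
r = 21: none → 0
r = 22: none → 0
r = 24: none → 0
r = 25: none → 0
r = 27: none → 0
Cross-inversions: 0 + 0 + 0 + 0 + 0 + 0 = 0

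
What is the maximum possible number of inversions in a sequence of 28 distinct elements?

The maximum occurs when the array is in strictly decreasing order: every one of the C(28, 2) pairs is inverted.
C(28, 2) = 28·27/2 = 378

378 inversions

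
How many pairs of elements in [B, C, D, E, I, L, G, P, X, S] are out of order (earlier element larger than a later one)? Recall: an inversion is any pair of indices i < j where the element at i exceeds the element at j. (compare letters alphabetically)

Sweep left to right; for each value list the smaller values that follow it:
B → none → 0
C → none → 0
D → none → 0
E → none → 0
I → G → 1
L → G → 1
G → none → 0
P → none → 0
X → S → 1
S → none → 0
Sum: 0 + 0 + 0 + 0 + 1 + 1 + 0 + 0 + 1 + 0 = 3

3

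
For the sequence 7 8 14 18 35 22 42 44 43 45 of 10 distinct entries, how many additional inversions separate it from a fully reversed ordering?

43 inversions short

Maximum inversions for 10 distinct elements is C(10, 2) = 10·9/2 = 45.
Current inversions — for each element, count later smaller elements:
7: 0
8: 0
14: 0
18: 0
35: 1
22: 0
42: 0
44: 1
43: 0
45: 0
Current total: 0 + 0 + 0 + 0 + 1 + 0 + 0 + 1 + 0 + 0 = 2
Shortfall: 45 − 2 = 43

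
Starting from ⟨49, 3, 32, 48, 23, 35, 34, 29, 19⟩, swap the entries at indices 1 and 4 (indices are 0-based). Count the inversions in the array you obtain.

Positions 1 and 4 hold 3 and 23; after swapping, the array is [49, 23, 32, 48, 3, 35, 34, 29, 19].
Count, for each position, how many later elements it exceeds:
49 → 23, 32, 48, 3, 35, 34, 29, 19 → 8
23 → 3, 19 → 2
32 → 3, 29, 19 → 3
48 → 3, 35, 34, 29, 19 → 5
3 → none → 0
35 → 34, 29, 19 → 3
34 → 29, 19 → 2
29 → 19 → 1
19 → none → 0
Sum: 8 + 2 + 3 + 5 + 0 + 3 + 2 + 1 + 0 = 24

Inversions: 24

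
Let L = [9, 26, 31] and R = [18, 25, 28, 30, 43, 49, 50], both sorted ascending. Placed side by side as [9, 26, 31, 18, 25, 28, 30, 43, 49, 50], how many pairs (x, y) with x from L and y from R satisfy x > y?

Split inversions: 6

For each element r of the right run, count left-run elements greater than r:
r = 18: 26, 31 → 2
r = 25: 26, 31 → 2
r = 28: 31 → 1
r = 30: 31 → 1
r = 43: none → 0
r = 49: none → 0
r = 50: none → 0
Cross-inversions: 2 + 2 + 1 + 1 + 0 + 0 + 0 = 6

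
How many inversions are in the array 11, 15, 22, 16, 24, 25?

1 inversion

Sweep left to right; for each value list the smaller values that follow it:
11 → none → 0
15 → none → 0
22 → 16 → 1
16 → none → 0
24 → none → 0
25 → none → 0
Sum: 0 + 0 + 1 + 0 + 0 + 0 = 1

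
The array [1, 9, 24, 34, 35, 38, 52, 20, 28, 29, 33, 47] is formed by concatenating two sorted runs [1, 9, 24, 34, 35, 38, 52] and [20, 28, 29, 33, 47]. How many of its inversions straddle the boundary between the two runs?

For each element r of the right run, count left-run elements greater than r:
r = 20: 24, 34, 35, 38, 52 → 5
r = 28: 34, 35, 38, 52 → 4
r = 29: 34, 35, 38, 52 → 4
r = 33: 34, 35, 38, 52 → 4
r = 47: 52 → 1
Cross-inversions: 5 + 4 + 4 + 4 + 1 = 18

18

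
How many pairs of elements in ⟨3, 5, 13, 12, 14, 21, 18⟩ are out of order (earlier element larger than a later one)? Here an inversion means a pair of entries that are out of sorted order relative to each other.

Sweep left to right; for each value list the smaller values that follow it:
3: 0
5: 0
13: 1
12: 0
14: 0
21: 1
18: 0
Sum: 0 + 0 + 1 + 0 + 0 + 1 + 0 = 2

There are 2 inversions.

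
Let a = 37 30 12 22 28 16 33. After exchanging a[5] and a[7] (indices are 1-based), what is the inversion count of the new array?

13 inversions

Positions 5 and 7 hold 28 and 33; after swapping, the array is [37, 30, 12, 22, 33, 16, 28].
Element-by-element contributions:
37: 6
30: 4
12: 0
22: 1
33: 2
16: 0
28: 0
Sum: 6 + 4 + 0 + 1 + 2 + 0 + 0 = 13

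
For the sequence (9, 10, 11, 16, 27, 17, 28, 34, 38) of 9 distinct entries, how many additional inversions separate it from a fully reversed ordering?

35

Maximum inversions for 9 distinct elements is C(9, 2) = 9·8/2 = 36.
Current inversions — for each element, count later smaller elements:
9: 0
10: 0
11: 0
16: 0
27: 1
17: 0
28: 0
34: 0
38: 0
Current total: 0 + 0 + 0 + 0 + 1 + 0 + 0 + 0 + 0 = 1
Shortfall: 36 − 1 = 35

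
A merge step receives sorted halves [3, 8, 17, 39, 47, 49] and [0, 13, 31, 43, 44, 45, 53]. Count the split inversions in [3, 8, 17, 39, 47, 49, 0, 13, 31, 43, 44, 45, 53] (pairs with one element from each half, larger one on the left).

19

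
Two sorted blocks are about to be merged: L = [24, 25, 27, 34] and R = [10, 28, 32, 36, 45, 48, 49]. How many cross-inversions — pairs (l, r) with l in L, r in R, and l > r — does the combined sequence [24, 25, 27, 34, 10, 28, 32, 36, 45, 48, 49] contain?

6

Count, for every r in R, how many entries of L exceed r:
r = 10: 24, 25, 27, 34 → 4
r = 28: 34 → 1
r = 32: 34 → 1
r = 36: none → 0
r = 45: none → 0
r = 48: none → 0
r = 49: none → 0
Cross-inversions: 4 + 1 + 1 + 0 + 0 + 0 + 0 = 6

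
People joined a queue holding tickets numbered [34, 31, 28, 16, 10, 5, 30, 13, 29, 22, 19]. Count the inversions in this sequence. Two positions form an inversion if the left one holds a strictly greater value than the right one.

36 inversions

For each element, count later entries that are smaller:
34 → 31, 28, 16, 10, 5, 30, 13, 29, 22, 19 → 10
31 → 28, 16, 10, 5, 30, 13, 29, 22, 19 → 9
28 → 16, 10, 5, 13, 22, 19 → 6
16 → 10, 5, 13 → 3
10 → 5 → 1
5 → none → 0
30 → 13, 29, 22, 19 → 4
13 → none → 0
29 → 22, 19 → 2
22 → 19 → 1
19 → none → 0
Sum: 10 + 9 + 6 + 3 + 1 + 0 + 4 + 0 + 2 + 1 + 0 = 36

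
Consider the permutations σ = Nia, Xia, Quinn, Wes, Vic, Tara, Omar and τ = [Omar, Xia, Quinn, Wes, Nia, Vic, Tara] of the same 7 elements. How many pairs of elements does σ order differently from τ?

Assign each item its position (1..7) in the first ordering, then rewrite the second ordering as that position sequence:
positions: Nia→1, Xia→2, Quinn→3, Wes→4, Vic→5, Tara→6, Omar→7
second ordering as positions: [7, 2, 3, 4, 1, 5, 6]
Discordant pairs = inversions in this position sequence.
7: 2, 3, 4, 1, 5, 6 → 6
2: 1 → 1
3: 1 → 1
4: 1 → 1
1: 0
5: 0
6: 0
Total: 6 + 1 + 1 + 1 + 0 + 0 + 0 = 9

Discordant pairs: 9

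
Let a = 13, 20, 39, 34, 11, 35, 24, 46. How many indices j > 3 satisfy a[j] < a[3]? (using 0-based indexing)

The element at index 3 is 34.
Elements after it: 11, 35, 24, 46
Those smaller than 34: 11, 24

2 such elements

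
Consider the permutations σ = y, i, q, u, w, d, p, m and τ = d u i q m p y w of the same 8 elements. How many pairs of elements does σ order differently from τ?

Assign each item its position (1..8) in the first ordering, then rewrite the second ordering as that position sequence:
positions: y→1, i→2, q→3, u→4, w→5, d→6, p→7, m→8
second ordering as positions: [6, 4, 2, 3, 8, 7, 1, 5]
Discordant pairs = inversions in this position sequence.
6: 4, 2, 3, 1, 5 → 5
4: 2, 3, 1 → 3
2: 1 → 1
3: 1 → 1
8: 7, 1, 5 → 3
7: 1, 5 → 2
1: 0
5: 0
Total: 5 + 3 + 1 + 1 + 3 + 2 + 0 + 0 = 15

There are 15 discordant pairs.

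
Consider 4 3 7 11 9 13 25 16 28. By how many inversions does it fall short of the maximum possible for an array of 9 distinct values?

Maximum inversions for 9 distinct elements is C(9, 2) = 9·8/2 = 36.
Current inversions — for each element, count later smaller elements:
4: 1
3: 0
7: 0
11: 1
9: 0
13: 0
25: 1
16: 0
28: 0
Current total: 1 + 0 + 0 + 1 + 0 + 0 + 1 + 0 + 0 = 3
Shortfall: 36 − 3 = 33

33 inversions short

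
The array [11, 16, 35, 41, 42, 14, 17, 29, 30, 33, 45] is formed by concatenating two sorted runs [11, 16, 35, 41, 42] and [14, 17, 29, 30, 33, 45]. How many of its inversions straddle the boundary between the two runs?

There are 16 cross-inversions.

Count, for every r in R, how many entries of L exceed r:
r = 14: 16, 35, 41, 42 → 4
r = 17: 35, 41, 42 → 3
r = 29: 35, 41, 42 → 3
r = 30: 35, 41, 42 → 3
r = 33: 35, 41, 42 → 3
r = 45: none → 0
Cross-inversions: 4 + 3 + 3 + 3 + 3 + 0 = 16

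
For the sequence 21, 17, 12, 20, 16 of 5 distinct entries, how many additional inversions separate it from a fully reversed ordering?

3 inversions short

Maximum inversions for 5 distinct elements is C(5, 2) = 5·4/2 = 10.
Current inversions — for each element, count later smaller elements:
21: 4
17: 2
12: 0
20: 1
16: 0
Current total: 4 + 2 + 0 + 1 + 0 = 7
Shortfall: 10 − 7 = 3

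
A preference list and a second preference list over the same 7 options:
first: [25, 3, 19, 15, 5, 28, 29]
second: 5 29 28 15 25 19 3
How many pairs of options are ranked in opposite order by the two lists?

Assign each item its position (1..7) in the first ordering, then rewrite the second ordering as that position sequence:
positions: 25→1, 3→2, 19→3, 15→4, 5→5, 28→6, 29→7
second ordering as positions: [5, 7, 6, 4, 1, 3, 2]
Discordant pairs = inversions in this position sequence.
5: 4, 1, 3, 2 → 4
7: 6, 4, 1, 3, 2 → 5
6: 4, 1, 3, 2 → 4
4: 1, 3, 2 → 3
1: 0
3: 2 → 1
2: 0
Total: 4 + 5 + 4 + 3 + 0 + 1 + 0 = 17

17 pairs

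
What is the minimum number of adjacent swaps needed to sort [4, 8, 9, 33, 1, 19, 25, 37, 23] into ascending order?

9 adjacent swaps

Each adjacent swap fixes exactly one inversion, so the minimum swap count equals the number of inversions.
Count inversions — for each element, later elements that are smaller:
4: 1 → 1
8: 1 → 1
9: 1 → 1
33: 1, 19, 25, 23 → 4
1: none → 0
19: none → 0
25: 23 → 1
37: 23 → 1
23: none → 0
Total inversions: 1 + 1 + 1 + 4 + 0 + 0 + 1 + 1 + 0 = 9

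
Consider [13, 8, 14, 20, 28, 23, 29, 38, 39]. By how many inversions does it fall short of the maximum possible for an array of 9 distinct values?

Maximum inversions for 9 distinct elements is C(9, 2) = 9·8/2 = 36.
Current inversions — for each element, count later smaller elements:
13: 1
8: 0
14: 0
20: 0
28: 1
23: 0
29: 0
38: 0
39: 0
Current total: 1 + 0 + 0 + 0 + 1 + 0 + 0 + 0 + 0 = 2
Shortfall: 36 − 2 = 34

34 inversions short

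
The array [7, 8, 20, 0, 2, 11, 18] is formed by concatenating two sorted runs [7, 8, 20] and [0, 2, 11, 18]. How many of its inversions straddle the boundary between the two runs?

Count, for every r in R, how many entries of L exceed r:
r = 0: 7, 8, 20 → 3
r = 2: 7, 8, 20 → 3
r = 11: 20 → 1
r = 18: 20 → 1
Cross-inversions: 3 + 3 + 1 + 1 = 8

Split inversions: 8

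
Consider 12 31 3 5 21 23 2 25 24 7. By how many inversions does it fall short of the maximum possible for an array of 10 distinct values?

24

Maximum inversions for 10 distinct elements is C(10, 2) = 10·9/2 = 45.
Current inversions — for each element, count later smaller elements:
12: 4
31: 8
3: 1
5: 1
21: 2
23: 2
2: 0
25: 2
24: 1
7: 0
Current total: 4 + 8 + 1 + 1 + 2 + 2 + 0 + 2 + 1 + 0 = 21
Shortfall: 45 − 21 = 24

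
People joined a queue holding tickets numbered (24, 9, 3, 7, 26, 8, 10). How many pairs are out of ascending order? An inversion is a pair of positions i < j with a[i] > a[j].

10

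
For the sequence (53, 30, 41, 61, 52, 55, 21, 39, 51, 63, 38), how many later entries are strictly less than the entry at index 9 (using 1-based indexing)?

1

The element at index 9 is 51.
Elements after it: 63, 38
Those smaller than 51: 38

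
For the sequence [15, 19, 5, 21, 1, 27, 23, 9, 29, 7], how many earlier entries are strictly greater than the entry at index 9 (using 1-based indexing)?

0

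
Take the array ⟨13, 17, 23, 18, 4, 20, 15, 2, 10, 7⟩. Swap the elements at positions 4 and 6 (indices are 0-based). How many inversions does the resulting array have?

Positions 4 and 6 hold 4 and 15; after swapping, the array is [13, 17, 23, 18, 15, 20, 4, 2, 10, 7].
Count, for each position, how many later elements it exceeds:
13: 4
17: 5
23: 7
18: 5
15: 4
20: 4
4: 1
2: 0
10: 1
7: 0
Sum: 4 + 5 + 7 + 5 + 4 + 4 + 1 + 0 + 1 + 0 = 31

31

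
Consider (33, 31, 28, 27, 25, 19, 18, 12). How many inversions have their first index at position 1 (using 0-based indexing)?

6

The element at index 1 is 31.
Elements after it: 28, 27, 25, 19, 18, 12
Those smaller than 31: 28, 27, 25, 19, 18, 12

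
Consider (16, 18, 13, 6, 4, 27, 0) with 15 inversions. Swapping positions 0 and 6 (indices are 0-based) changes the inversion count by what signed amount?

-7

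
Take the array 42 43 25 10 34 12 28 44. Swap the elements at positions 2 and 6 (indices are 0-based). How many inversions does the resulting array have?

15 inversions

Positions 2 and 6 hold 25 and 28; after swapping, the array is [42, 43, 28, 10, 34, 12, 25, 44].
Element-by-element contributions:
42 → 28, 10, 34, 12, 25 → 5
43 → 28, 10, 34, 12, 25 → 5
28 → 10, 12, 25 → 3
10 → none → 0
34 → 12, 25 → 2
12 → none → 0
25 → none → 0
44 → none → 0
Sum: 5 + 5 + 3 + 0 + 2 + 0 + 0 + 0 = 15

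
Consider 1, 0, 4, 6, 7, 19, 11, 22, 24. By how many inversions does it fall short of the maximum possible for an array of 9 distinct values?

34

Maximum inversions for 9 distinct elements is C(9, 2) = 9·8/2 = 36.
Current inversions — for each element, count later smaller elements:
1: 1
0: 0
4: 0
6: 0
7: 0
19: 1
11: 0
22: 0
24: 0
Current total: 1 + 0 + 0 + 0 + 0 + 1 + 0 + 0 + 0 = 2
Shortfall: 36 − 2 = 34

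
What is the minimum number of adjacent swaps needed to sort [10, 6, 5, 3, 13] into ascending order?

6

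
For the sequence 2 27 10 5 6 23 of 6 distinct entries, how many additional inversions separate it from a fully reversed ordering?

9

Maximum inversions for 6 distinct elements is C(6, 2) = 6·5/2 = 15.
Current inversions — for each element, count later smaller elements:
2: 0
27: 4
10: 2
5: 0
6: 0
23: 0
Current total: 0 + 4 + 2 + 0 + 0 + 0 = 6
Shortfall: 15 − 6 = 9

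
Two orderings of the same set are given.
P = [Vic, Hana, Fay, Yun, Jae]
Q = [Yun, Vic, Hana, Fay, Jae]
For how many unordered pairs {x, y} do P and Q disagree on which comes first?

3

Assign each item its position (1..5) in the first ordering, then rewrite the second ordering as that position sequence:
positions: Vic→1, Hana→2, Fay→3, Yun→4, Jae→5
second ordering as positions: [4, 1, 2, 3, 5]
Discordant pairs = inversions in this position sequence.
4: 1, 2, 3 → 3
1: 0
2: 0
3: 0
5: 0
Total: 3 + 0 + 0 + 0 + 0 = 3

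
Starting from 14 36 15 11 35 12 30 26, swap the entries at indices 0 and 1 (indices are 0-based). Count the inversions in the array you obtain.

15

Positions 0 and 1 hold 14 and 36; after swapping, the array is [36, 14, 15, 11, 35, 12, 30, 26].
Count, for each position, how many later elements it exceeds:
36 → 14, 15, 11, 35, 12, 30, 26 → 7
14 → 11, 12 → 2
15 → 11, 12 → 2
11 → none → 0
35 → 12, 30, 26 → 3
12 → none → 0
30 → 26 → 1
26 → none → 0
Sum: 7 + 2 + 2 + 0 + 3 + 0 + 1 + 0 = 15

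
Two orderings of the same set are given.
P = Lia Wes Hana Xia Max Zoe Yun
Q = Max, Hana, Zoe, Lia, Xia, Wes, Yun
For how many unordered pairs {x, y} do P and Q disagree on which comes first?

Assign each item its position (1..7) in the first ordering, then rewrite the second ordering as that position sequence:
positions: Lia→1, Wes→2, Hana→3, Xia→4, Max→5, Zoe→6, Yun→7
second ordering as positions: [5, 3, 6, 1, 4, 2, 7]
Discordant pairs = inversions in this position sequence.
5: 3, 1, 4, 2 → 4
3: 1, 2 → 2
6: 1, 4, 2 → 3
1: 0
4: 2 → 1
2: 0
7: 0
Total: 4 + 2 + 3 + 0 + 1 + 0 + 0 = 10

There are 10 disagreeing pairs.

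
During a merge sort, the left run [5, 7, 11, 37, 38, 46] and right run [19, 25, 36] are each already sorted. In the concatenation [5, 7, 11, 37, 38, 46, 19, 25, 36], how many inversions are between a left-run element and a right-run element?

9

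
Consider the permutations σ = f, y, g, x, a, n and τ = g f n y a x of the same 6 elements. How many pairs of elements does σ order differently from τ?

6

Assign each item its position (1..6) in the first ordering, then rewrite the second ordering as that position sequence:
positions: f→1, y→2, g→3, x→4, a→5, n→6
second ordering as positions: [3, 1, 6, 2, 5, 4]
Discordant pairs = inversions in this position sequence.
3: 1, 2 → 2
1: 0
6: 2, 5, 4 → 3
2: 0
5: 4 → 1
4: 0
Total: 2 + 0 + 3 + 0 + 1 + 0 = 6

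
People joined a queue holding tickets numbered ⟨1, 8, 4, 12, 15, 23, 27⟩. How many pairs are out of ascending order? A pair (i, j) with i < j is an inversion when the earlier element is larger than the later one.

For each element, count later entries that are smaller:
1 → none → 0
8 → 4 → 1
4 → none → 0
12 → none → 0
15 → none → 0
23 → none → 0
27 → none → 0
Sum: 0 + 1 + 0 + 0 + 0 + 0 + 0 = 1

1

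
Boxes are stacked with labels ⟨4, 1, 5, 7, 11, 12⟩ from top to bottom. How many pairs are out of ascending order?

1

Listing every pair i<j with a[i]>a[j] (using 1-based positions):
(1,2): 4 > 1
That's 1 pair.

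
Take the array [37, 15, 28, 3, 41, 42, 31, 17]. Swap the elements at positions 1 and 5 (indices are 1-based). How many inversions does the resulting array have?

14

Positions 1 and 5 hold 37 and 41; after swapping, the array is [41, 15, 28, 3, 37, 42, 31, 17].
Count, for each position, how many later elements it exceeds:
41: 6
15: 1
28: 2
3: 0
37: 2
42: 2
31: 1
17: 0
Sum: 6 + 1 + 2 + 0 + 2 + 2 + 1 + 0 = 14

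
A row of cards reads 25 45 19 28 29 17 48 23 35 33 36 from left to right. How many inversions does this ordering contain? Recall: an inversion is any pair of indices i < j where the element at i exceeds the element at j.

There are 21 inversions.

Sweep left to right; for each value list the smaller values that follow it:
25: 3
45: 8
19: 1
28: 2
29: 2
17: 0
48: 4
23: 0
35: 1
33: 0
36: 0
Sum: 3 + 8 + 1 + 2 + 2 + 0 + 4 + 0 + 1 + 0 + 0 = 21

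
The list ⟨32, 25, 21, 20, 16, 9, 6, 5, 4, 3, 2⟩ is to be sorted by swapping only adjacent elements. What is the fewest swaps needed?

The minimum number of adjacent swaps to sort an array equals its inversion count, since every such swap removes exactly one inversion.
Count inversions — for each element, later elements that are smaller:
32: 25, 21, 20, 16, 9, 6, 5, 4, 3, 2 → 10
25: 21, 20, 16, 9, 6, 5, 4, 3, 2 → 9
21: 20, 16, 9, 6, 5, 4, 3, 2 → 8
20: 16, 9, 6, 5, 4, 3, 2 → 7
16: 9, 6, 5, 4, 3, 2 → 6
9: 6, 5, 4, 3, 2 → 5
6: 5, 4, 3, 2 → 4
5: 4, 3, 2 → 3
4: 3, 2 → 2
3: 2 → 1
2: none → 0
Total inversions: 10 + 9 + 8 + 7 + 6 + 5 + 4 + 3 + 2 + 1 + 0 = 55

55 swaps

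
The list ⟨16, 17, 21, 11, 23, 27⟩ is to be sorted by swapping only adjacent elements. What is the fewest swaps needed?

The minimum number of adjacent swaps to sort an array equals its inversion count, since every such swap removes exactly one inversion.
Count inversions — for each element, later elements that are smaller:
16: 11 → 1
17: 11 → 1
21: 11 → 1
11: none → 0
23: none → 0
27: none → 0
Total inversions: 1 + 1 + 1 + 0 + 0 + 0 = 3

Swaps: 3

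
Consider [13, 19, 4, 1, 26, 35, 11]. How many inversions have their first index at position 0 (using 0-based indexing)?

The element at index 0 is 13.
Elements after it: 19, 4, 1, 26, 35, 11
Those smaller than 13: 4, 1, 11

3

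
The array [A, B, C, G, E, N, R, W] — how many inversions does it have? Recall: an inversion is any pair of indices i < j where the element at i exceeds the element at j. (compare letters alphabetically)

1 inversion

Sweep left to right; for each value list the smaller values that follow it:
A → none → 0
B → none → 0
C → none → 0
G → E → 1
E → none → 0
N → none → 0
R → none → 0
W → none → 0
Sum: 0 + 0 + 0 + 1 + 0 + 0 + 0 + 0 = 1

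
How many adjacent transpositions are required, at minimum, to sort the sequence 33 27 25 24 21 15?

Adjacent swaps: 15

The minimum number of adjacent swaps to sort an array equals its inversion count, since every such swap removes exactly one inversion.
Count inversions — for each element, later elements that are smaller:
33: 27, 25, 24, 21, 15 → 5
27: 25, 24, 21, 15 → 4
25: 24, 21, 15 → 3
24: 21, 15 → 2
21: 15 → 1
15: none → 0
Total inversions: 5 + 4 + 3 + 2 + 1 + 0 = 15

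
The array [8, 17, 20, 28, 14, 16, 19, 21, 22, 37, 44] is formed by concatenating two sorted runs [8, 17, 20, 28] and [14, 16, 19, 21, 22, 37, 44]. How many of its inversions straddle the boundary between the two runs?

10 split inversions

Count, for every r in R, how many entries of L exceed r:
r = 14: 17, 20, 28 → 3
r = 16: 17, 20, 28 → 3
r = 19: 20, 28 → 2
r = 21: 28 → 1
r = 22: 28 → 1
r = 37: none → 0
r = 44: none → 0
Cross-inversions: 3 + 3 + 2 + 1 + 1 + 0 + 0 = 10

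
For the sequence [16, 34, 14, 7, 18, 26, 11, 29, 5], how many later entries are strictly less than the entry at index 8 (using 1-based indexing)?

1 such element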